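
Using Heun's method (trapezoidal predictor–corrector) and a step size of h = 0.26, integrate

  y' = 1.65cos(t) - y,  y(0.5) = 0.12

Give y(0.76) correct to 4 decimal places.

Heun: k1 = f(t_n, y_n); k2 = f(t_n + h, y_n + h·k1); y_{n+1} = y_n + (h/2)·(k1 + k2).
t=0.500000, y=0.120000:
  k1 = f(0.500000, 0.120000) = 1.328011
  k2 = f(0.760000, 0.465283) = 0.730696
  y ← 0.120000 + (0.26/2)·(1.328011 + 0.730696) = 0.387632
y(0.76) ≈ 0.3876

0.3876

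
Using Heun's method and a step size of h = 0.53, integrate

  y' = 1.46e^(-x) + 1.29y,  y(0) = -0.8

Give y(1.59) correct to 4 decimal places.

-1.1105

Heun: k1 = f(x_n, y_n); k2 = f(x_n + h, y_n + h·k1); y_{n+1} = y_n + (h/2)·(k1 + k2).
x=0.000000, y=-0.800000:
  k1 = f(0.000000, -0.800000) = 0.428000
  k2 = f(0.530000, -0.573160) = 0.119987
  y ← -0.800000 + (0.53/2)·(0.428000 + 0.119987) = -0.654783
x=0.530000, y=-0.654783:
  k1 = f(0.530000, -0.654783) = 0.014693
  k2 = f(1.060000, -0.646996) = -0.328800
  y ← -0.654783 + (0.53/2)·(0.014693 + (-0.328800)) = -0.738022
x=1.060000, y=-0.738022:
  k1 = f(1.060000, -0.738022) = -0.446223
  k2 = f(1.590000, -0.974520) = -0.959399
  y ← -0.738022 + (0.53/2)·(-0.446223 + (-0.959399)) = -1.110512
y(1.59) ≈ -1.1105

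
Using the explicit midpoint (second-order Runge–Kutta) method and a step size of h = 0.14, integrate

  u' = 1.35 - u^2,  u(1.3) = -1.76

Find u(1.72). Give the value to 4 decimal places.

-3.6542

Midpoint: k1 = f(x_n, u_n); k2 = f(x_n + h/2, u_n + (h/2)·k1); u_{n+1} = u_n + h·k2.
x=1.300000, u=-1.760000:
  k1 = f(1.300000, -1.760000) = -1.747600
  k2 = f(1.370000, -1.882332) = -2.193174
  u ← -1.760000 + 0.14·(-2.193174) = -2.067044
x=1.440000, u=-2.067044:
  k1 = f(1.440000, -2.067044) = -2.922672
  k2 = f(1.510000, -2.271631) = -3.810309
  u ← -2.067044 + 0.14·(-3.810309) = -2.600488
x=1.580000, u=-2.600488:
  k1 = f(1.580000, -2.600488) = -5.412536
  k2 = f(1.650000, -2.979365) = -7.526616
  u ← -2.600488 + 0.14·(-7.526616) = -3.654214
u(1.72) ≈ -3.6542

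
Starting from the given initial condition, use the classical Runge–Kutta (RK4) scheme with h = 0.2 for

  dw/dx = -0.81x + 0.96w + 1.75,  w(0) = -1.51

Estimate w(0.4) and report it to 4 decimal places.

RK4: k1 = f(x_n, w_n); k2 = f(x_n + h/2, w_n + (h/2)·k1); k3 = f(x_n + h/2, w_n + (h/2)·k2); k4 = f(x_n + h, w_n + h·k3); w_{n+1} = w_n + (h/6)·(k1 + 2k2 + 2k3 + k4).
x=0.000000, w=-1.510000:
  k1 = f(0.000000, -1.510000) = 0.300400
  k2 = f(0.100000, -1.479960) = 0.248238
  k3 = f(0.100000, -1.485176) = 0.243231
  k4 = f(0.200000, -1.461354) = 0.185100
  w ← -1.510000 + (0.2/6)·(k1 + 2k2 + 2k3 + k4) = -1.461052
x=0.200000, w=-1.461052:
  k1 = f(0.200000, -1.461052) = 0.185390
  k2 = f(0.300000, -1.442513) = 0.122187
  k3 = f(0.300000, -1.448833) = 0.116120
  k4 = f(0.400000, -1.437828) = 0.045685
  w ← -1.461052 + (0.2/6)·(k1 + 2k2 + 2k3 + k4) = -1.437462
w(0.4) ≈ -1.4375

-1.4375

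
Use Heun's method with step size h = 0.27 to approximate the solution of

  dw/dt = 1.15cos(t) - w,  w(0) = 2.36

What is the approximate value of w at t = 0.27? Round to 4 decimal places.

Heun: k1 = f(t_n, w_n); k2 = f(t_n + h, w_n + h·k1); w_{n+1} = w_n + (h/2)·(k1 + k2).
t=0.000000, w=2.360000:
  k1 = f(0.000000, 2.360000) = -1.210000
  k2 = f(0.270000, 2.033300) = -0.924963
  w ← 2.360000 + (0.27/2)·(-1.210000 + (-0.924963)) = 2.071780
w(0.27) ≈ 2.0718

2.0718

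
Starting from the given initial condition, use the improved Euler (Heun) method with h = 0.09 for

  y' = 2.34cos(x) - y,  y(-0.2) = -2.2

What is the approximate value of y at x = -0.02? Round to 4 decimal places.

-1.4560

Heun: k1 = f(x_n, y_n); k2 = f(x_n + h, y_n + h·k1); y_{n+1} = y_n + (h/2)·(k1 + k2).
x=-0.200000, y=-2.200000:
  k1 = f(-0.200000, -2.200000) = 4.493356
  k2 = f(-0.110000, -1.795598) = 4.121455
  y ← -2.200000 + (0.09/2)·(4.493356 + 4.121455) = -1.812334
x=-0.110000, y=-1.812334:
  k1 = f(-0.110000, -1.812334) = 4.138191
  k2 = f(-0.020000, -1.439896) = 3.779428
  y ← -1.812334 + (0.09/2)·(4.138191 + 3.779428) = -1.456041
y(-0.02) ≈ -1.4560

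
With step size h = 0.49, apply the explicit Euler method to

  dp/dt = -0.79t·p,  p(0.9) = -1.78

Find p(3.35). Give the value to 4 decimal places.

Euler: p_{n+1} = p_n + h·f(t_n, p_n).
t=0.900000, p=-1.780000: f=1.265580 → p ← -1.780000 + 0.49·1.265580 = -1.159866
t=1.390000, p=-1.159866: f=1.273649 → p ← -1.159866 + 0.49·1.273649 = -0.535778
t=1.880000, p=-0.535778: f=0.795737 → p ← -0.535778 + 0.49·0.795737 = -0.145867
t=2.370000, p=-0.145867: f=0.273106 → p ← -0.145867 + 0.49·0.273106 = -0.012045
t=2.860000, p=-0.012045: f=0.027214 → p ← -0.012045 + 0.49·0.027214 = 0.001290
p(3.35) ≈ 0.0013

0.0013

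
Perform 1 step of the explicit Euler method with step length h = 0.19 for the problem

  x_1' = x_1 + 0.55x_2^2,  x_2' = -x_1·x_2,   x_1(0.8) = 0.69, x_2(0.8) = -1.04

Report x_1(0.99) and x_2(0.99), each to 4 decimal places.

0.9341, -0.9037

Euler on (x_1,x_2): x_1_{n+1} = x_1_n + h·x_1', x_2_{n+1} = x_2_n + h·x_2'.
0.800000: (0.690000, -1.040000); f=(1.284880, 0.717600) → (0.934127, -0.903656)
(x_1(0.99), x_2(0.99)) ≈ (0.9341, -0.9037)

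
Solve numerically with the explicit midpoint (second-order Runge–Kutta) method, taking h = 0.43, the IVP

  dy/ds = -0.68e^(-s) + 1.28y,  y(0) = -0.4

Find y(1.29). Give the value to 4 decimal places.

-3.3718

Midpoint: k1 = f(s_n, y_n); k2 = f(s_n + h/2, y_n + (h/2)·k1); y_{n+1} = y_n + h·k2.
s=0.000000, y=-0.400000:
  k1 = f(0.000000, -0.400000) = -1.192000
  k2 = f(0.215000, -0.656280) = -1.388487
  y ← -0.400000 + 0.43·(-1.388487) = -0.997049
s=0.430000, y=-0.997049:
  k1 = f(0.430000, -0.997049) = -1.718569
  k2 = f(0.645000, -1.366542) = -2.105944
  y ← -0.997049 + 0.43·(-2.105944) = -1.902605
s=0.860000, y=-1.902605:
  k1 = f(0.860000, -1.902605) = -2.723085
  k2 = f(1.075000, -2.488068) = -3.416810
  y ← -1.902605 + 0.43·(-3.416810) = -3.371833
y(1.29) ≈ -3.3718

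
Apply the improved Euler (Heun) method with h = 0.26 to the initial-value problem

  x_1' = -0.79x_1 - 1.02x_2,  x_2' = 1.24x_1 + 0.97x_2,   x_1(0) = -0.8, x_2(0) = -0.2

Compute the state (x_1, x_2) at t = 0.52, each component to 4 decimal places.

-0.2970, -0.8219

Heun on (x_1,x_2): k1 = f(t_n, state_n); k2 = f(t_n + h, state_n + h·k1); state_{n+1} = state_n + (h/2)·(k1 + k2).
0.000000: (-0.800000, -0.200000)
  k1 = (0.836000, -1.186000)
  predictor → (-0.582640, -0.508360)
  k2 = (0.978813, -1.215583)
  → (-0.564074, -0.512206)
0.260000: (-0.564074, -0.512206)
  k1 = (0.968069, -1.196292)
  predictor → (-0.312376, -0.823242)
  k2 = (1.086484, -1.185891)
  → (-0.296983, -0.821890)
(x_1(0.52), x_2(0.52)) ≈ (-0.2970, -0.8219)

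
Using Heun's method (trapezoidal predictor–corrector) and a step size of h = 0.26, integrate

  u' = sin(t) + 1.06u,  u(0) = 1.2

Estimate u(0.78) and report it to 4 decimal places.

Heun: k1 = f(t_n, u_n); k2 = f(t_n + h, u_n + h·k1); u_{n+1} = u_n + (h/2)·(k1 + k2).
t=0.000000, u=1.200000:
  k1 = f(0.000000, 1.200000) = 1.272000
  k2 = f(0.260000, 1.530720) = 1.879644
  u ← 1.200000 + (0.26/2)·(1.272000 + 1.879644) = 1.609714
t=0.260000, u=1.609714:
  k1 = f(0.260000, 1.609714) = 1.963377
  k2 = f(0.520000, 2.120192) = 2.744283
  u ← 1.609714 + (0.26/2)·(1.963377 + 2.744283) = 2.221710
t=0.520000, u=2.221710:
  k1 = f(0.520000, 2.221710) = 2.851892
  k2 = f(0.780000, 2.963202) = 3.844273
  u ← 2.221710 + (0.26/2)·(2.851892 + 3.844273) = 3.092211
u(0.78) ≈ 3.0922

3.0922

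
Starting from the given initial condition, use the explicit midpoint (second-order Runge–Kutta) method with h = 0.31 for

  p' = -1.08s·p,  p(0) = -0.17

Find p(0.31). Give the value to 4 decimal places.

Midpoint: k1 = f(s_n, p_n); k2 = f(s_n + h/2, p_n + (h/2)·k1); p_{n+1} = p_n + h·k2.
s=0.000000, p=-0.170000:
  k1 = f(0.000000, -0.170000) = 0.000000
  k2 = f(0.155000, -0.170000) = 0.028458
  p ← -0.170000 + 0.31·0.028458 = -0.161178
p(0.31) ≈ -0.1612

-0.1612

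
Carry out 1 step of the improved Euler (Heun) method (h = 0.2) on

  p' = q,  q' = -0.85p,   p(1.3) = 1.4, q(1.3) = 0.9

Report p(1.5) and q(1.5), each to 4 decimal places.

1.5562, 0.6467

Heun on (p,q): k1 = f(x_n, state_n); k2 = f(x_n + h, state_n + h·k1); state_{n+1} = state_n + (h/2)·(k1 + k2).
1.300000: (1.400000, 0.900000)
  k1 = (0.900000, -1.190000)
  predictor → (1.580000, 0.662000)
  k2 = (0.662000, -1.343000)
  → (1.556200, 0.646700)
(p(1.5), q(1.5)) ≈ (1.5562, 0.6467)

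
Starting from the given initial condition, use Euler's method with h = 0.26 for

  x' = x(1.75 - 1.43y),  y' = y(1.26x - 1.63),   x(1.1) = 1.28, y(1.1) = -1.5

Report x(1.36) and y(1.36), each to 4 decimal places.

Euler on (x,y): x_{n+1} = x_n + h·x', y_{n+1} = y_n + h·y'.
1.100000: (1.280000, -1.500000); f=(4.985600, 0.025800) → (2.576256, -1.493292)
(x(1.36), y(1.36)) ≈ (2.5763, -1.4933)

2.5763, -1.4933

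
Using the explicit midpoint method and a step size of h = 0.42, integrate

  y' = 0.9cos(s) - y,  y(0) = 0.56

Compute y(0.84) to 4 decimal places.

Midpoint: k1 = f(s_n, y_n); k2 = f(s_n + h/2, y_n + (h/2)·k1); y_{n+1} = y_n + h·k2.
s=0.000000, y=0.560000:
  k1 = f(0.000000, 0.560000) = 0.340000
  k2 = f(0.210000, 0.631400) = 0.248828
  y ← 0.560000 + 0.42·0.248828 = 0.664508
s=0.420000, y=0.664508:
  k1 = f(0.420000, 0.664508) = 0.157272
  k2 = f(0.630000, 0.697535) = 0.029690
  y ← 0.664508 + 0.42·0.029690 = 0.676977
y(0.84) ≈ 0.6770

0.6770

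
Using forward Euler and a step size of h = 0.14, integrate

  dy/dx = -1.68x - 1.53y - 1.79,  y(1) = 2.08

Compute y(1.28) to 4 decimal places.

0.3839

Euler: y_{n+1} = y_n + h·f(x_n, y_n).
x=1.000000, y=2.080000: f=-6.652400 → y ← 2.080000 + 0.14·(-6.652400) = 1.148664
x=1.140000, y=1.148664: f=-5.462656 → y ← 1.148664 + 0.14·(-5.462656) = 0.383892
y(1.28) ≈ 0.3839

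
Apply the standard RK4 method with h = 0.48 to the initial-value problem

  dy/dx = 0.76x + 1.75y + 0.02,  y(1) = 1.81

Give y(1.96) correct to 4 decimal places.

12.2771

RK4: k1 = f(x_n, y_n); k2 = f(x_n + h/2, y_n + (h/2)·k1); k3 = f(x_n + h/2, y_n + (h/2)·k2); k4 = f(x_n + h, y_n + h·k3); y_{n+1} = y_n + (h/6)·(k1 + 2k2 + 2k3 + k4).
x=1.000000, y=1.810000:
  k1 = f(1.000000, 1.810000) = 3.947500
  k2 = f(1.240000, 2.757400) = 5.787850
  k3 = f(1.240000, 3.199084) = 6.560797
  k4 = f(1.480000, 4.959183) = 9.823369
  y ← 1.810000 + (0.48/6)·(k1 + 2k2 + 2k3 + k4) = 4.887453
x=1.480000, y=4.887453:
  k1 = f(1.480000, 4.887453) = 9.697843
  k2 = f(1.720000, 7.214935) = 13.953337
  k3 = f(1.720000, 8.236254) = 15.740644
  k4 = f(1.960000, 12.442962) = 23.284784
  y ← 4.887453 + (0.48/6)·(k1 + 2k2 + 2k3 + k4) = 12.277100
y(1.96) ≈ 12.2771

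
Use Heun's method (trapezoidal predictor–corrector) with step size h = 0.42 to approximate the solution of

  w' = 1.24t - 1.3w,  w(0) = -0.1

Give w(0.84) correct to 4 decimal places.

Heun: k1 = f(t_n, w_n); k2 = f(t_n + h, w_n + h·k1); w_{n+1} = w_n + (h/2)·(k1 + k2).
t=0.000000, w=-0.100000:
  k1 = f(0.000000, -0.100000) = 0.130000
  k2 = f(0.420000, -0.045400) = 0.579820
  w ← -0.100000 + (0.42/2)·(0.130000 + 0.579820) = 0.049062
t=0.420000, w=0.049062:
  k1 = f(0.420000, 0.049062) = 0.457019
  k2 = f(0.840000, 0.241010) = 0.728287
  w ← 0.049062 + (0.42/2)·(0.457019 + 0.728287) = 0.297976
w(0.84) ≈ 0.2980

0.2980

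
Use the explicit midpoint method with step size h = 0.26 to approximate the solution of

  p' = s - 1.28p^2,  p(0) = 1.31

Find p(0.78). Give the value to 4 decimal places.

0.8059

Midpoint: k1 = f(s_n, p_n); k2 = f(s_n + h/2, p_n + (h/2)·k1); p_{n+1} = p_n + h·k2.
s=0.000000, p=1.310000:
  k1 = f(0.000000, 1.310000) = -2.196608
  k2 = f(0.130000, 1.024441) = -1.213333
  p ← 1.310000 + 0.26·(-1.213333) = 0.994533
s=0.260000, p=0.994533:
  k1 = f(0.260000, 0.994533) = -1.006043
  k2 = f(0.390000, 0.863748) = -0.564957
  p ← 0.994533 + 0.26·(-0.564957) = 0.847645
s=0.520000, p=0.847645:
  k1 = f(0.520000, 0.847645) = -0.399682
  k2 = f(0.650000, 0.795686) = -0.160389
  p ← 0.847645 + 0.26·(-0.160389) = 0.805943
p(0.78) ≈ 0.8059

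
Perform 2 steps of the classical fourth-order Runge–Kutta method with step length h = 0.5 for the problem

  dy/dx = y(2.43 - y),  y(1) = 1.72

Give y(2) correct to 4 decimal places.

2.3403

RK4: k1 = f(x_n, y_n); k2 = f(x_n + h/2, y_n + (h/2)·k1); k3 = f(x_n + h/2, y_n + (h/2)·k2); k4 = f(x_n + h, y_n + h·k3); y_{n+1} = y_n + (h/6)·(k1 + 2k2 + 2k3 + k4).
x=1.000000, y=1.720000:
  k1 = f(1.000000, 1.720000) = 1.221200
  k2 = f(1.250000, 2.025300) = 0.819639
  k3 = f(1.250000, 1.924910) = 0.972253
  k4 = f(1.500000, 2.206127) = 0.493893
  y ← 1.720000 + (0.5/6)·(k1 + 2k2 + 2k3 + k4) = 2.161573
x=1.500000, y=2.161573:
  k1 = f(1.500000, 2.161573) = 0.580224
  k2 = f(1.750000, 2.306629) = 0.284571
  k3 = f(1.750000, 2.232716) = 0.440480
  k4 = f(2.000000, 2.381813) = 0.114773
  y ← 2.161573 + (0.5/6)·(k1 + 2k2 + 2k3 + k4) = 2.340331
y(2) ≈ 2.3403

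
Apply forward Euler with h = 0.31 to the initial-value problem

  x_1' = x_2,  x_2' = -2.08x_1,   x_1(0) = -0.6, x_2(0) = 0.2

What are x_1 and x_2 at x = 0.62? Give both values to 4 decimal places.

Euler on (x_1,x_2): x_1_{n+1} = x_1_n + h·x_1', x_2_{n+1} = x_2_n + h·x_2'.
0.000000: (-0.600000, 0.200000); f=(0.200000, 1.248000) → (-0.538000, 0.586880)
0.310000: (-0.538000, 0.586880); f=(0.586880, 1.119040) → (-0.356067, 0.933782)
(x_1(0.62), x_2(0.62)) ≈ (-0.3561, 0.9338)

-0.3561, 0.9338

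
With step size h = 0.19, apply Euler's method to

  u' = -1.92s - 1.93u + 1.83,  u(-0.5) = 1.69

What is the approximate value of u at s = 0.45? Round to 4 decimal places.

Euler: u_{n+1} = u_n + h·f(s_n, u_n).
s=-0.500000, u=1.690000: f=-0.471700 → u ← 1.690000 + 0.19·(-0.471700) = 1.600377
s=-0.310000, u=1.600377: f=-0.663528 → u ← 1.600377 + 0.19·(-0.663528) = 1.474307
s=-0.120000, u=1.474307: f=-0.785012 → u ← 1.474307 + 0.19·(-0.785012) = 1.325154
s=0.070000, u=1.325154: f=-0.861948 → u ← 1.325154 + 0.19·(-0.861948) = 1.161384
s=0.260000, u=1.161384: f=-0.910672 → u ← 1.161384 + 0.19·(-0.910672) = 0.988357
u(0.45) ≈ 0.9884

0.9884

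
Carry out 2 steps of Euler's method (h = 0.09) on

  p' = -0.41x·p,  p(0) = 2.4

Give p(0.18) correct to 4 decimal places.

Euler: p_{n+1} = p_n + h·f(x_n, p_n).
x=0.000000, p=2.400000: f=0.000000 → p ← 2.400000 + 0.09·0.000000 = 2.400000
x=0.090000, p=2.400000: f=-0.088560 → p ← 2.400000 + 0.09·(-0.088560) = 2.392030
p(0.18) ≈ 2.3920

2.3920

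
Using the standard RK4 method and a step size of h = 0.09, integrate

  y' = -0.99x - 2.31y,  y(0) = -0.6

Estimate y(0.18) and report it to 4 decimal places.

RK4: k1 = f(x_n, y_n); k2 = f(x_n + h/2, y_n + (h/2)·k1); k3 = f(x_n + h/2, y_n + (h/2)·k2); k4 = f(x_n + h, y_n + h·k3); y_{n+1} = y_n + (h/6)·(k1 + 2k2 + 2k3 + k4).
x=0.000000, y=-0.600000:
  k1 = f(0.000000, -0.600000) = 1.386000
  k2 = f(0.045000, -0.537630) = 1.197375
  k3 = f(0.045000, -0.546118) = 1.216983
  k4 = f(0.090000, -0.490472) = 1.043889
  y ← -0.600000 + (0.09/6)·(k1 + 2k2 + 2k3 + k4) = -0.491121
x=0.090000, y=-0.491121:
  k1 = f(0.090000, -0.491121) = 1.045389
  k2 = f(0.135000, -0.444078) = 0.892171
  k3 = f(0.135000, -0.450973) = 0.908098
  k4 = f(0.180000, -0.409392) = 0.767496
  y ← -0.491121 + (0.09/6)·(k1 + 2k2 + 2k3 + k4) = -0.409920
y(0.18) ≈ -0.4099

-0.4099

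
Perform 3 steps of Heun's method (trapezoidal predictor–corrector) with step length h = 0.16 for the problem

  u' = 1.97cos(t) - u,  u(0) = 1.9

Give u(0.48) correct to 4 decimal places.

1.8923

Heun: k1 = f(t_n, u_n); k2 = f(t_n + h, u_n + h·k1); u_{n+1} = u_n + (h/2)·(k1 + k2).
t=0.000000, u=1.900000:
  k1 = f(0.000000, 1.900000) = 0.070000
  k2 = f(0.160000, 1.911200) = 0.033638
  u ← 1.900000 + (0.16/2)·(0.070000 + 0.033638) = 1.908291
t=0.160000, u=1.908291:
  k1 = f(0.160000, 1.908291) = 0.036547
  k2 = f(0.320000, 1.914138) = -0.044145
  u ← 1.908291 + (0.16/2)·(0.036547 + (-0.044145)) = 1.907683
t=0.320000, u=1.907683:
  k1 = f(0.320000, 1.907683) = -0.037689
  k2 = f(0.480000, 1.901653) = -0.154273
  u ← 1.907683 + (0.16/2)·(-0.037689 + (-0.154273)) = 1.892326
u(0.48) ≈ 1.8923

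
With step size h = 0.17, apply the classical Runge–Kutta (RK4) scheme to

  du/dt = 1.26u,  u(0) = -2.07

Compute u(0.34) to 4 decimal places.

RK4: k1 = f(t_n, u_n); k2 = f(t_n + h/2, u_n + (h/2)·k1); k3 = f(t_n + h/2, u_n + (h/2)·k2); k4 = f(t_n + h, u_n + h·k3); u_{n+1} = u_n + (h/6)·(k1 + 2k2 + 2k3 + k4).
t=0.000000, u=-2.070000:
  k1 = f(0.000000, -2.070000) = -2.608200
  k2 = f(0.085000, -2.291697) = -2.887538
  k3 = f(0.085000, -2.315441) = -2.917455
  k4 = f(0.170000, -2.565967) = -3.233119
  u ← -2.070000 + (0.17/6)·(k1 + 2k2 + 2k3 + k4) = -2.564454
t=0.170000, u=-2.564454:
  k1 = f(0.170000, -2.564454) = -3.231212
  k2 = f(0.255000, -2.839107) = -3.577274
  k3 = f(0.255000, -2.868522) = -3.614338
  k4 = f(0.340000, -3.178891) = -4.005403
  u ← -2.564454 + (0.17/6)·(k1 + 2k2 + 2k3 + k4) = -3.177016
u(0.34) ≈ -3.1770

-3.1770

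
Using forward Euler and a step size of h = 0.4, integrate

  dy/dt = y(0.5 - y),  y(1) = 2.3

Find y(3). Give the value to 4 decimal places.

Euler: y_{n+1} = y_n + h·f(t_n, y_n).
t=1.000000, y=2.300000: f=-4.140000 → y ← 2.300000 + 0.4·(-4.140000) = 0.644000
t=1.400000, y=0.644000: f=-0.092736 → y ← 0.644000 + 0.4·(-0.092736) = 0.606906
t=1.800000, y=0.606906: f=-0.064882 → y ← 0.606906 + 0.4·(-0.064882) = 0.580953
t=2.200000, y=0.580953: f=-0.047030 → y ← 0.580953 + 0.4·(-0.047030) = 0.562141
t=2.600000, y=0.562141: f=-0.034932 → y ← 0.562141 + 0.4·(-0.034932) = 0.548168
y(3) ≈ 0.5482

0.5482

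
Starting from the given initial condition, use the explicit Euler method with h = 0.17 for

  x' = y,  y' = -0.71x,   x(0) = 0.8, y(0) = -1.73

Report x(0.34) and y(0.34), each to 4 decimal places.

Euler on (x,y): x_{n+1} = x_n + h·x', y_{n+1} = y_n + h·y'.
0.000000: (0.800000, -1.730000); f=(-1.730000, -0.568000) → (0.505900, -1.826560)
0.170000: (0.505900, -1.826560); f=(-1.826560, -0.359189) → (0.195385, -1.887622)
(x(0.34), y(0.34)) ≈ (0.1954, -1.8876)

0.1954, -1.8876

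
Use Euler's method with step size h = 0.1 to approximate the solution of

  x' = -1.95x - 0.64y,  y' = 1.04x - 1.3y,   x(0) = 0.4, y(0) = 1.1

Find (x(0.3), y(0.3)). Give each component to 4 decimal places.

Euler on (x,y): x_{n+1} = x_n + h·x', y_{n+1} = y_n + h·y'.
0.000000: (0.400000, 1.100000); f=(-1.484000, -1.014000) → (0.251600, 0.998600)
0.100000: (0.251600, 0.998600); f=(-1.129724, -1.036516) → (0.138628, 0.894948)
0.200000: (0.138628, 0.894948); f=(-0.843091, -1.019260) → (0.054319, 0.793022)
(x(0.3), y(0.3)) ≈ (0.0543, 0.7930)

0.0543, 0.7930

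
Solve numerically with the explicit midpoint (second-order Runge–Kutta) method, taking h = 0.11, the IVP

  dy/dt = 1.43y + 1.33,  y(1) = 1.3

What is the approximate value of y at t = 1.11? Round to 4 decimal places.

1.6784

Midpoint: k1 = f(t_n, y_n); k2 = f(t_n + h/2, y_n + (h/2)·k1); y_{n+1} = y_n + h·k2.
t=1.000000, y=1.300000:
  k1 = f(1.000000, 1.300000) = 3.189000
  k2 = f(1.055000, 1.475395) = 3.439815
  y ← 1.300000 + 0.11·3.439815 = 1.678380
y(1.11) ≈ 1.6784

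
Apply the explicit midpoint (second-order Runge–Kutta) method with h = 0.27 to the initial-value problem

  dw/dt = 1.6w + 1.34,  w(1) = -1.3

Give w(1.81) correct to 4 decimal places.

-2.4788

Midpoint: k1 = f(t_n, w_n); k2 = f(t_n + h/2, w_n + (h/2)·k1); w_{n+1} = w_n + h·k2.
t=1.000000, w=-1.300000:
  k1 = f(1.000000, -1.300000) = -0.740000
  k2 = f(1.135000, -1.399900) = -0.899840
  w ← -1.300000 + 0.27·(-0.899840) = -1.542957
t=1.270000, w=-1.542957:
  k1 = f(1.270000, -1.542957) = -1.128731
  k2 = f(1.405000, -1.695335) = -1.372537
  w ← -1.542957 + 0.27·(-1.372537) = -1.913542
t=1.540000, w=-1.913542:
  k1 = f(1.540000, -1.913542) = -1.721667
  k2 = f(1.675000, -2.145967) = -2.093547
  w ← -1.913542 + 0.27·(-2.093547) = -2.478799
w(1.81) ≈ -2.4788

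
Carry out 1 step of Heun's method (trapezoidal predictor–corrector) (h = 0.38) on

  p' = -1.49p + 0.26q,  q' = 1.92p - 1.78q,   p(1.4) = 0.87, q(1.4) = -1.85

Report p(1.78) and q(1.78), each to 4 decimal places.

0.4790, -0.8482

Heun on (p,q): k1 = f(x_n, state_n); k2 = f(x_n + h, state_n + h·k1); state_{n+1} = state_n + (h/2)·(k1 + k2).
1.400000: (0.870000, -1.850000)
  k1 = (-1.777300, 4.963400)
  predictor → (0.194626, 0.036092)
  k2 = (-0.280609, 0.309438)
  → (0.478997, -0.848161)
(p(1.78), q(1.78)) ≈ (0.4790, -0.8482)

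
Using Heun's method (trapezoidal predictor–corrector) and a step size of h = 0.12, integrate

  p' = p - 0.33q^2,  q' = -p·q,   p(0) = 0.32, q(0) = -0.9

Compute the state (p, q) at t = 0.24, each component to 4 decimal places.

0.3393, -0.8319

Heun on (p,q): k1 = f(t_n, state_n); k2 = f(t_n + h, state_n + h·k1); state_{n+1} = state_n + (h/2)·(k1 + k2).
0.000000: (0.320000, -0.900000)
  k1 = (0.052700, 0.288000)
  predictor → (0.326324, -0.865440)
  k2 = (0.079158, 0.282414)
  → (0.327912, -0.865775)
0.120000: (0.327912, -0.865775)
  k1 = (0.080555, 0.283898)
  predictor → (0.337578, -0.831707)
  k2 = (0.109305, 0.280766)
  → (0.339303, -0.831895)
(p(0.24), q(0.24)) ≈ (0.3393, -0.8319)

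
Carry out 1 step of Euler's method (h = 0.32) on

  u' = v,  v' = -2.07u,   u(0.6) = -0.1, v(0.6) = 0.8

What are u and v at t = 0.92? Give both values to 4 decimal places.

0.1560, 0.8662

Euler on (u,v): u_{n+1} = u_n + h·u', v_{n+1} = v_n + h·v'.
0.600000: (-0.100000, 0.800000); f=(0.800000, 0.207000) → (0.156000, 0.866240)
(u(0.92), v(0.92)) ≈ (0.1560, 0.8662)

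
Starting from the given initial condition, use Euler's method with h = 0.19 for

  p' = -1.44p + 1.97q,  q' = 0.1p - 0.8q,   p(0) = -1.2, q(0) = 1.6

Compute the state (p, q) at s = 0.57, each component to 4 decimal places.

0.6402, 0.9606

Euler on (p,q): p_{n+1} = p_n + h·p', q_{n+1} = q_n + h·q'.
0.000000: (-1.200000, 1.600000); f=(4.880000, -1.400000) → (-0.272800, 1.334000)
0.190000: (-0.272800, 1.334000); f=(3.020812, -1.094480) → (0.301154, 1.126049)
0.380000: (0.301154, 1.126049); f=(1.784654, -0.870724) → (0.640239, 0.960611)
(p(0.57), q(0.57)) ≈ (0.6402, 0.9606)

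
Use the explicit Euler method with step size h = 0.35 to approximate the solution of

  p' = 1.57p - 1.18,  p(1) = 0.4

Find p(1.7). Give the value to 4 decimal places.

Euler: p_{n+1} = p_n + h·f(x_n, p_n).
x=1.000000, p=0.400000: f=-0.552000 → p ← 0.400000 + 0.35·(-0.552000) = 0.206800
x=1.350000, p=0.206800: f=-0.855324 → p ← 0.206800 + 0.35·(-0.855324) = -0.092563
p(1.7) ≈ -0.0926

-0.0926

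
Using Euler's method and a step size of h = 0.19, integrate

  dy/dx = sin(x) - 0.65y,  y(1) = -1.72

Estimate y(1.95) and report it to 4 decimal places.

-0.1802

Euler: y_{n+1} = y_n + h·f(x_n, y_n).
x=1.000000, y=-1.720000: f=1.959471 → y ← -1.720000 + 0.19·1.959471 = -1.347701
x=1.190000, y=-1.347701: f=1.804374 → y ← -1.347701 + 0.19·1.804374 = -1.004869
x=1.380000, y=-1.004869: f=1.635019 → y ← -1.004869 + 0.19·1.635019 = -0.694216
x=1.570000, y=-0.694216: f=1.451240 → y ← -0.694216 + 0.19·1.451240 = -0.418480
x=1.760000, y=-0.418480: f=1.254166 → y ← -0.418480 + 0.19·1.254166 = -0.180189
y(1.95) ≈ -0.1802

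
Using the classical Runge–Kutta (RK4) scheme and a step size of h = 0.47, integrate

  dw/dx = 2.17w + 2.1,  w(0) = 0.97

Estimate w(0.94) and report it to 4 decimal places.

RK4: k1 = f(x_n, w_n); k2 = f(x_n + h/2, w_n + (h/2)·k1); k3 = f(x_n + h/2, w_n + (h/2)·k2); k4 = f(x_n + h, w_n + h·k3); w_{n+1} = w_n + (h/6)·(k1 + 2k2 + 2k3 + k4).
x=0.000000, w=0.970000:
  k1 = f(0.000000, 0.970000) = 4.204900
  k2 = f(0.235000, 1.958152) = 6.349189
  k3 = f(0.235000, 2.462059) = 7.442669
  k4 = f(0.470000, 4.468054) = 11.795678
  w ← 0.970000 + (0.47/6)·(k1 + 2k2 + 2k3 + k4) = 4.384103
x=0.470000, w=4.384103:
  k1 = f(0.470000, 4.384103) = 11.613503
  k2 = f(0.705000, 7.113276) = 17.535809
  k3 = f(0.705000, 8.505018) = 20.555889
  k4 = f(0.940000, 14.045371) = 32.578455
  w ← 4.384103 + (0.47/6)·(k1 + 2k2 + 2k3 + k4) = 13.813506
w(0.94) ≈ 13.8135

13.8135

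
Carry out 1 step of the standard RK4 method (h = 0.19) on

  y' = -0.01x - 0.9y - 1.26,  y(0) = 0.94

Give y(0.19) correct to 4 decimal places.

0.5720

RK4: k1 = f(x_n, y_n); k2 = f(x_n + h/2, y_n + (h/2)·k1); k3 = f(x_n + h/2, y_n + (h/2)·k2); k4 = f(x_n + h, y_n + h·k3); y_{n+1} = y_n + (h/6)·(k1 + 2k2 + 2k3 + k4).
x=0.000000, y=0.940000:
  k1 = f(0.000000, 0.940000) = -2.106000
  k2 = f(0.095000, 0.739930) = -1.926887
  k3 = f(0.095000, 0.756946) = -1.942201
  k4 = f(0.190000, 0.570982) = -1.775784
  y ← 0.940000 + (0.19/6)·(k1 + 2k2 + 2k3 + k4) = 0.572035
y(0.19) ≈ 0.5720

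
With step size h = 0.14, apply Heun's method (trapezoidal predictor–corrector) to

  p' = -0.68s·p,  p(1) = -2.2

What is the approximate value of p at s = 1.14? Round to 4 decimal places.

-1.9873

Heun: k1 = f(s_n, p_n); k2 = f(s_n + h, p_n + h·k1); p_{n+1} = p_n + (h/2)·(k1 + k2).
s=1.000000, p=-2.200000:
  k1 = f(1.000000, -2.200000) = 1.496000
  k2 = f(1.140000, -1.990560) = 1.543082
  p ← -2.200000 + (0.14/2)·(1.496000 + 1.543082) = -1.987264
p(1.14) ≈ -1.9873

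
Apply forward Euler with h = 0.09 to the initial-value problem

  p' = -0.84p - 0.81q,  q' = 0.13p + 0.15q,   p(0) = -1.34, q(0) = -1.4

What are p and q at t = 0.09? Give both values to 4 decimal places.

-1.1366, -1.4346

Euler on (p,q): p_{n+1} = p_n + h·p', q_{n+1} = q_n + h·q'.
0.000000: (-1.340000, -1.400000); f=(2.259600, -0.384200) → (-1.136636, -1.434578)
(p(0.09), q(0.09)) ≈ (-1.1366, -1.4346)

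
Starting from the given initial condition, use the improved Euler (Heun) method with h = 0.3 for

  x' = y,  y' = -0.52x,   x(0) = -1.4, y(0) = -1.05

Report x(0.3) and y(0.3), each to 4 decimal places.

Heun on (x,y): k1 = f(t_n, state_n); k2 = f(t_n + h, state_n + h·k1); state_{n+1} = state_n + (h/2)·(k1 + k2).
0.000000: (-1.400000, -1.050000)
  k1 = (-1.050000, 0.728000)
  predictor → (-1.715000, -0.831600)
  k2 = (-0.831600, 0.891800)
  → (-1.682240, -0.807030)
(x(0.3), y(0.3)) ≈ (-1.6822, -0.8070)

-1.6822, -0.8070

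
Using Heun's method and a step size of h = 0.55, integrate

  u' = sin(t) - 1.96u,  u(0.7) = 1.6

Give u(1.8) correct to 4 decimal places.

0.7767

Heun: k1 = f(t_n, u_n); k2 = f(t_n + h, u_n + h·k1); u_{n+1} = u_n + (h/2)·(k1 + k2).
t=0.700000, u=1.600000:
  k1 = f(0.700000, 1.600000) = -2.491782
  k2 = f(1.250000, 0.229520) = 0.499126
  u ← 1.600000 + (0.55/2)·(-2.491782 + 0.499126) = 1.052020
t=1.250000, u=1.052020:
  k1 = f(1.250000, 1.052020) = -1.112974
  k2 = f(1.800000, 0.439884) = 0.111675
  u ← 1.052020 + (0.55/2)·(-1.112974 + 0.111675) = 0.776662
u(1.8) ≈ 0.7767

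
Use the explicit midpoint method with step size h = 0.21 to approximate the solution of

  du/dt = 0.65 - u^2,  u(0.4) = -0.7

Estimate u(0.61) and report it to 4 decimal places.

Midpoint: k1 = f(t_n, u_n); k2 = f(t_n + h/2, u_n + (h/2)·k1); u_{n+1} = u_n + h·k2.
t=0.400000, u=-0.700000:
  k1 = f(0.400000, -0.700000) = 0.160000
  k2 = f(0.505000, -0.683200) = 0.183238
  u ← -0.700000 + 0.21·0.183238 = -0.661520
u(0.61) ≈ -0.6615

-0.6615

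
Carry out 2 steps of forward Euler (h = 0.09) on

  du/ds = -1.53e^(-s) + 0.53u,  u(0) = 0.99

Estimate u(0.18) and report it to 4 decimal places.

Euler: u_{n+1} = u_n + h·f(s_n, u_n).
s=0.000000, u=0.990000: f=-1.005300 → u ← 0.990000 + 0.09·(-1.005300) = 0.899523
s=0.090000, u=0.899523: f=-0.921568 → u ← 0.899523 + 0.09·(-0.921568) = 0.816582
u(0.18) ≈ 0.8166

0.8166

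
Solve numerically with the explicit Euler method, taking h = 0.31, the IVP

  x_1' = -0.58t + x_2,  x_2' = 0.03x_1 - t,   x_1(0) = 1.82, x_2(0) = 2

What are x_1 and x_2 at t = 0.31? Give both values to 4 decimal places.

Euler on (x_1,x_2): x_1_{n+1} = x_1_n + h·x_1', x_2_{n+1} = x_2_n + h·x_2'.
0.000000: (1.820000, 2.000000); f=(2.000000, 0.054600) → (2.440000, 2.016926)
(x_1(0.31), x_2(0.31)) ≈ (2.4400, 2.0169)

2.4400, 2.0169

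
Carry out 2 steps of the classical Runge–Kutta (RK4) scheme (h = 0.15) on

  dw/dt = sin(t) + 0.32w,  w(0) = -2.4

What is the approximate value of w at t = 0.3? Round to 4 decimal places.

RK4: k1 = f(t_n, w_n); k2 = f(t_n + h/2, w_n + (h/2)·k1); k3 = f(t_n + h/2, w_n + (h/2)·k2); k4 = f(t_n + h, w_n + h·k3); w_{n+1} = w_n + (h/6)·(k1 + 2k2 + 2k3 + k4).
t=0.000000, w=-2.400000:
  k1 = f(0.000000, -2.400000) = -0.768000
  k2 = f(0.075000, -2.457600) = -0.711502
  k3 = f(0.075000, -2.453363) = -0.710146
  k4 = f(0.150000, -2.506522) = -0.652649
  w ← -2.400000 + (0.15/6)·(k1 + 2k2 + 2k3 + k4) = -2.506599
t=0.150000, w=-2.506599:
  k1 = f(0.150000, -2.506599) = -0.652673
  k2 = f(0.225000, -2.555549) = -0.594669
  k3 = f(0.225000, -2.551199) = -0.593277
  k4 = f(0.300000, -2.595590) = -0.535069
  w ← -2.506599 + (0.15/6)·(k1 + 2k2 + 2k3 + k4) = -2.595690
w(0.3) ≈ -2.5957

-2.5957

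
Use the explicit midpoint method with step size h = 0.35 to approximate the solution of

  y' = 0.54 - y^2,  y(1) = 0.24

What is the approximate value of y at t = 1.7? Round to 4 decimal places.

0.5072

Midpoint: k1 = f(t_n, y_n); k2 = f(t_n + h/2, y_n + (h/2)·k1); y_{n+1} = y_n + h·k2.
t=1.000000, y=0.240000:
  k1 = f(1.000000, 0.240000) = 0.482400
  k2 = f(1.175000, 0.324420) = 0.434752
  y ← 0.240000 + 0.35·0.434752 = 0.392163
t=1.350000, y=0.392163:
  k1 = f(1.350000, 0.392163) = 0.386208
  k2 = f(1.525000, 0.459750) = 0.328630
  y ← 0.392163 + 0.35·0.328630 = 0.507184
y(1.7) ≈ 0.5072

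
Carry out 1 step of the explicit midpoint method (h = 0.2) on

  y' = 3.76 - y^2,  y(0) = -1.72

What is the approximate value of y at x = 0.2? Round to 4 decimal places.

-1.5058

Midpoint: k1 = f(x_n, y_n); k2 = f(x_n + h/2, y_n + (h/2)·k1); y_{n+1} = y_n + h·k2.
x=0.000000, y=-1.720000:
  k1 = f(0.000000, -1.720000) = 0.801600
  k2 = f(0.100000, -1.639840) = 1.070925
  y ← -1.720000 + 0.2·1.070925 = -1.505815
y(0.2) ≈ -1.5058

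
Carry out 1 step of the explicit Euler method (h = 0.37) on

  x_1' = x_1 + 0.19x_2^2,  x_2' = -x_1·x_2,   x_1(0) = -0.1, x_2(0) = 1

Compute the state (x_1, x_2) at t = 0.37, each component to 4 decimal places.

Euler on (x_1,x_2): x_1_{n+1} = x_1_n + h·x_1', x_2_{n+1} = x_2_n + h·x_2'.
0.000000: (-0.100000, 1.000000); f=(0.090000, 0.100000) → (-0.066700, 1.037000)
(x_1(0.37), x_2(0.37)) ≈ (-0.0667, 1.0370)

-0.0667, 1.0370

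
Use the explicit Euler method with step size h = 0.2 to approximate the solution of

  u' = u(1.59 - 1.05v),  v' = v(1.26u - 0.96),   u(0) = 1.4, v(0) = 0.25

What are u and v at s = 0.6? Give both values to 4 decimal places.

Euler on (u,v): u_{n+1} = u_n + h·u', v_{n+1} = v_n + h·v'.
0.000000: (1.400000, 0.250000); f=(1.858500, 0.201000) → (1.771700, 0.290200)
0.200000: (1.771700, 0.290200); f=(2.277148, 0.369234) → (2.227130, 0.364047)
0.400000: (2.227130, 0.364047); f=(2.689818, 0.672097) → (2.765093, 0.498466)
(u(0.6), v(0.6)) ≈ (2.7651, 0.4985)

2.7651, 0.4985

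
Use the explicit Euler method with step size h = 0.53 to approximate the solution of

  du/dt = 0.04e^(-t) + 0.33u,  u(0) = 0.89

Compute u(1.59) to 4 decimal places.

1.4947

Euler: u_{n+1} = u_n + h·f(t_n, u_n).
t=0.000000, u=0.890000: f=0.333700 → u ← 0.890000 + 0.53·0.333700 = 1.066861
t=0.530000, u=1.066861: f=0.375608 → u ← 1.066861 + 0.53·0.375608 = 1.265933
t=1.060000, u=1.265933: f=0.431616 → u ← 1.265933 + 0.53·0.431616 = 1.494690
u(1.59) ≈ 1.4947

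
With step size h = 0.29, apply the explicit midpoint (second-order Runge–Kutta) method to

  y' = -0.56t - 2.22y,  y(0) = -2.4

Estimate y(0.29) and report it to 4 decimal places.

Midpoint: k1 = f(t_n, y_n); k2 = f(t_n + h/2, y_n + (h/2)·k1); y_{n+1} = y_n + h·k2.
t=0.000000, y=-2.400000:
  k1 = f(0.000000, -2.400000) = 5.328000
  k2 = f(0.145000, -1.627440) = 3.531717
  y ← -2.400000 + 0.29·3.531717 = -1.375802
y(0.29) ≈ -1.3758

-1.3758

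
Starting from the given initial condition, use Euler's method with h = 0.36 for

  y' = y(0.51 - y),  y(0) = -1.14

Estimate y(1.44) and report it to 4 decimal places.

Euler: y_{n+1} = y_n + h·f(s_n, y_n).
s=0.000000, y=-1.140000: f=-1.881000 → y ← -1.140000 + 0.36·(-1.881000) = -1.817160
s=0.360000, y=-1.817160: f=-4.228822 → y ← -1.817160 + 0.36·(-4.228822) = -3.339536
s=0.720000, y=-3.339536: f=-12.855664 → y ← -3.339536 + 0.36·(-12.855664) = -7.967575
s=1.080000, y=-7.967575: f=-67.545712 → y ← -7.967575 + 0.36·(-67.545712) = -32.284031
y(1.44) ≈ -32.2840

-32.2840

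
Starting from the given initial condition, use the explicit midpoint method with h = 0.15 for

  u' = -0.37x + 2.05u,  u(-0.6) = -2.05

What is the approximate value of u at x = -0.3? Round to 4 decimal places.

-3.6916

Midpoint: k1 = f(x_n, u_n); k2 = f(x_n + h/2, u_n + (h/2)·k1); u_{n+1} = u_n + h·k2.
x=-0.600000, u=-2.050000:
  k1 = f(-0.600000, -2.050000) = -3.980500
  k2 = f(-0.525000, -2.348537) = -4.620252
  u ← -2.050000 + 0.15·(-4.620252) = -2.743038
x=-0.450000, u=-2.743038:
  k1 = f(-0.450000, -2.743038) = -5.456727
  k2 = f(-0.375000, -3.152292) = -6.323449
  u ← -2.743038 + 0.15·(-6.323449) = -3.691555
u(-0.3) ≈ -3.6916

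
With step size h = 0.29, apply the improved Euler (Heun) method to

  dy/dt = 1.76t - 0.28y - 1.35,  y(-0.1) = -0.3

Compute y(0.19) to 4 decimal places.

-0.6272

Heun: k1 = f(t_n, y_n); k2 = f(t_n + h, y_n + h·k1); y_{n+1} = y_n + (h/2)·(k1 + k2).
t=-0.100000, y=-0.300000:
  k1 = f(-0.100000, -0.300000) = -1.442000
  k2 = f(0.190000, -0.718180) = -0.814510
  y ← -0.300000 + (0.29/2)·(-1.442000 + (-0.814510)) = -0.627194
y(0.19) ≈ -0.6272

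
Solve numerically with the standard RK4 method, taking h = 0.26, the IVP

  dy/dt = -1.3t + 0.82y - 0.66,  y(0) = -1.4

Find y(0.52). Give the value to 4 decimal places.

-2.7760

RK4: k1 = f(t_n, y_n); k2 = f(t_n + h/2, y_n + (h/2)·k1); k3 = f(t_n + h/2, y_n + (h/2)·k2); k4 = f(t_n + h, y_n + h·k3); y_{n+1} = y_n + (h/6)·(k1 + 2k2 + 2k3 + k4).
t=0.000000, y=-1.400000:
  k1 = f(0.000000, -1.400000) = -1.808000
  k2 = f(0.130000, -1.635040) = -2.169733
  k3 = f(0.130000, -1.682065) = -2.208294
  k4 = f(0.260000, -1.974156) = -2.616808
  y ← -1.400000 + (0.26/6)·(k1 + 2k2 + 2k3 + k4) = -1.971171
t=0.260000, y=-1.971171:
  k1 = f(0.260000, -1.971171) = -2.614360
  k2 = f(0.390000, -2.311037) = -3.062051
  k3 = f(0.390000, -2.369237) = -3.109775
  k4 = f(0.520000, -2.779712) = -3.615364
  y ← -1.971171 + (0.26/6)·(k1 + 2k2 + 2k3 + k4) = -2.776017
y(0.52) ≈ -2.7760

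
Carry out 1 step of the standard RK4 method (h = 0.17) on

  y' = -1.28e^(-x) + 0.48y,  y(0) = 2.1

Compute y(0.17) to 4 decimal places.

2.0698

RK4: k1 = f(x_n, y_n); k2 = f(x_n + h/2, y_n + (h/2)·k1); k3 = f(x_n + h/2, y_n + (h/2)·k2); k4 = f(x_n + h, y_n + h·k3); y_{n+1} = y_n + (h/6)·(k1 + 2k2 + 2k3 + k4).
x=0.000000, y=2.100000:
  k1 = f(0.000000, 2.100000) = -0.272000
  k2 = f(0.085000, 2.076880) = -0.178793
  k3 = f(0.085000, 2.084803) = -0.174990
  k4 = f(0.170000, 2.070252) = -0.086170
  y ← 2.100000 + (0.17/6)·(k1 + 2k2 + 2k3 + k4) = 2.069804
y(0.17) ≈ 2.0698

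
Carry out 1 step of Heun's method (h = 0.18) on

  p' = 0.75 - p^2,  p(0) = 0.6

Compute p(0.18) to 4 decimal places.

0.6622

Heun: k1 = f(s_n, p_n); k2 = f(s_n + h, p_n + h·k1); p_{n+1} = p_n + (h/2)·(k1 + k2).
s=0.000000, p=0.600000:
  k1 = f(0.000000, 0.600000) = 0.390000
  k2 = f(0.180000, 0.670200) = 0.300832
  p ← 0.600000 + (0.18/2)·(0.390000 + 0.300832) = 0.662175
p(0.18) ≈ 0.6622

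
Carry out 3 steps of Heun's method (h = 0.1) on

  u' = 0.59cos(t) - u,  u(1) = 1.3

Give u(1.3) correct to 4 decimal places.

1.0244

Heun: k1 = f(t_n, u_n); k2 = f(t_n + h, u_n + h·k1); u_{n+1} = u_n + (h/2)·(k1 + k2).
t=1.000000, u=1.300000:
  k1 = f(1.000000, 1.300000) = -0.981222
  k2 = f(1.100000, 1.201878) = -0.934256
  u ← 1.300000 + (0.1/2)·(-0.981222 + (-0.934256)) = 1.204226
t=1.100000, u=1.204226:
  k1 = f(1.100000, 1.204226) = -0.936604
  k2 = f(1.200000, 1.110566) = -0.896775
  u ← 1.204226 + (0.1/2)·(-0.936604 + (-0.896775)) = 1.112557
t=1.200000, u=1.112557:
  k1 = f(1.200000, 1.112557) = -0.898766
  k2 = f(1.300000, 1.022681) = -0.864856
  u ← 1.112557 + (0.1/2)·(-0.898766 + (-0.864856)) = 1.024376
u(1.3) ≈ 1.0244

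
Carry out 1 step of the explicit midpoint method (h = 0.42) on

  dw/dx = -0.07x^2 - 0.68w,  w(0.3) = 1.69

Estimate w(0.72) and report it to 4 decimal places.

Midpoint: k1 = f(x_n, w_n); k2 = f(x_n + h/2, w_n + (h/2)·k1); w_{n+1} = w_n + h·k2.
x=0.300000, w=1.690000:
  k1 = f(0.300000, 1.690000) = -1.155500
  k2 = f(0.510000, 1.447345) = -1.002402
  w ← 1.690000 + 0.42·(-1.002402) = 1.268991
w(0.72) ≈ 1.2690

1.2690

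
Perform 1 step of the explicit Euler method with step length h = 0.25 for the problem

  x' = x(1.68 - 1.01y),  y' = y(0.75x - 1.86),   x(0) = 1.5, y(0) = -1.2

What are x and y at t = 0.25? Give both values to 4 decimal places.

2.5845, -0.9795

Euler on (x,y): x_{n+1} = x_n + h·x', y_{n+1} = y_n + h·y'.
0.000000: (1.500000, -1.200000); f=(4.338000, 0.882000) → (2.584500, -0.979500)
(x(0.25), y(0.25)) ≈ (2.5845, -0.9795)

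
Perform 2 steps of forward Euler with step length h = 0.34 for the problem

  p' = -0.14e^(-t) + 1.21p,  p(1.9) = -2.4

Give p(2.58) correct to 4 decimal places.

-4.7960

Euler: p_{n+1} = p_n + h·f(t_n, p_n).
t=1.900000, p=-2.400000: f=-2.924940 → p ← -2.400000 + 0.34·(-2.924940) = -3.394479
t=2.240000, p=-3.394479: f=-4.122224 → p ← -3.394479 + 0.34·(-4.122224) = -4.796036
p(2.58) ≈ -4.7960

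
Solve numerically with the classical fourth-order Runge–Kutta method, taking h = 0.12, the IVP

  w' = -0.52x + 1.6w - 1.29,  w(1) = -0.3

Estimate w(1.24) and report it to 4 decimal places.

-0.9871

RK4: k1 = f(x_n, w_n); k2 = f(x_n + h/2, w_n + (h/2)·k1); k3 = f(x_n + h/2, w_n + (h/2)·k2); k4 = f(x_n + h, w_n + h·k3); w_{n+1} = w_n + (h/6)·(k1 + 2k2 + 2k3 + k4).
x=1.000000, w=-0.300000:
  k1 = f(1.000000, -0.300000) = -2.290000
  k2 = f(1.060000, -0.437400) = -2.541040
  k3 = f(1.060000, -0.452462) = -2.565140
  k4 = f(1.120000, -0.607817) = -2.844907
  w ← -0.300000 + (0.12/6)·(k1 + 2k2 + 2k3 + k4) = -0.606945
x=1.120000, w=-0.606945:
  k1 = f(1.120000, -0.606945) = -2.843513
  k2 = f(1.180000, -0.777556) = -3.147690
  k3 = f(1.180000, -0.795807) = -3.176891
  k4 = f(1.240000, -0.988172) = -3.515876
  w ← -0.606945 + (0.12/6)·(k1 + 2k2 + 2k3 + k4) = -0.987116
w(1.24) ≈ -0.9871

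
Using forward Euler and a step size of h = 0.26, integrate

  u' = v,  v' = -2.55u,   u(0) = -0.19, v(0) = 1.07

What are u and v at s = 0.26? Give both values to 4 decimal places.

Euler on (u,v): u_{n+1} = u_n + h·u', v_{n+1} = v_n + h·v'.
0.000000: (-0.190000, 1.070000); f=(1.070000, 0.484500) → (0.088200, 1.195970)
(u(0.26), v(0.26)) ≈ (0.0882, 1.1960)

0.0882, 1.1960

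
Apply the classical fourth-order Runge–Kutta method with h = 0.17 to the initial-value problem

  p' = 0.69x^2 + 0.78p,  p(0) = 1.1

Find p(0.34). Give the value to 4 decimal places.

1.4437

RK4: k1 = f(x_n, p_n); k2 = f(x_n + h/2, p_n + (h/2)·k1); k3 = f(x_n + h/2, p_n + (h/2)·k2); k4 = f(x_n + h, p_n + h·k3); p_{n+1} = p_n + (h/6)·(k1 + 2k2 + 2k3 + k4).
x=0.000000, p=1.100000:
  k1 = f(0.000000, 1.100000) = 0.858000
  k2 = f(0.085000, 1.172930) = 0.919871
  k3 = f(0.085000, 1.178189) = 0.923973
  k4 = f(0.170000, 1.257075) = 1.000460
  p ← 1.100000 + (0.17/6)·(k1 + 2k2 + 2k3 + k4) = 1.257141
x=0.170000, p=1.257141:
  k1 = f(0.170000, 1.257141) = 1.000511
  k2 = f(0.255000, 1.342184) = 1.091771
  k3 = f(0.255000, 1.349941) = 1.097822
  k4 = f(0.340000, 1.443770) = 1.205905
  p ← 1.257141 + (0.17/6)·(k1 + 2k2 + 2k3 + k4) = 1.443733
p(0.34) ≈ 1.4437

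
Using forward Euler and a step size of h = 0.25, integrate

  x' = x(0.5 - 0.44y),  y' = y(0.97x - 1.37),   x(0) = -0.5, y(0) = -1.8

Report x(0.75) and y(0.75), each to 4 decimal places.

-0.9592, -0.2207

Euler on (x,y): x_{n+1} = x_n + h·x', y_{n+1} = y_n + h·y'.
0.000000: (-0.500000, -1.800000); f=(-0.646000, 3.339000) → (-0.661500, -0.965250)
0.250000: (-0.661500, -0.965250); f=(-0.611696, 1.941750) → (-0.814424, -0.479813)
0.500000: (-0.814424, -0.479813); f=(-0.579151, 1.036391) → (-0.959212, -0.220715)
(x(0.75), y(0.75)) ≈ (-0.9592, -0.2207)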